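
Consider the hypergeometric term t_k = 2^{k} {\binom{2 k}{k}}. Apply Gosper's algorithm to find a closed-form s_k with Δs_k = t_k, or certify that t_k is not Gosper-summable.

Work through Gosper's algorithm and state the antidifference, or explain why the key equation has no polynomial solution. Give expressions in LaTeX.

no hypergeometric antidifference exists

t_(k+1)/t_k = 4*(2*k + 1)/(k + 1).
A = 8*k + 4, B = k + 1, C = 1.
f must satisfy (8*k + 4)·f(k+1) − (k)·f(k) = 1.
Degrees (1,1,0) ⇒ d ≤ -1.
Bound -1 < 0, so the key equation has no polynomial solution.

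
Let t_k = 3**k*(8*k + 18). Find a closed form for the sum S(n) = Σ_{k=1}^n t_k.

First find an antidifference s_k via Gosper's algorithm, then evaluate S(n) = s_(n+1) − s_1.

S(n) = 12*3**n*n + 21*3**n - 21

r(k) = 3*(4*k + 13)/(4*k + 9) after simplifying.
Factor: A=3; B=1; C=k + 9/4.
Solve (3)·f(k+1) − (1)·f(k) = k + 9/4.
d = 1 from the (0,0,1) case.
A polynomial solution: f(k) = (4*k + 3)/8.
Certificate R = B(k−1)f/C = (4*k + 3)/(2*(4*k + 9)) gives s_k = 3**k*(4*k + 3).
Verify: 3**k*(8*k + 18) matches t_k.
Telescope: S(n) = s_(n+1) − s_(1) = 3**(n + 1)*(4*n + 7) − (21) = 12*3**n*n + 21*3**n - 21.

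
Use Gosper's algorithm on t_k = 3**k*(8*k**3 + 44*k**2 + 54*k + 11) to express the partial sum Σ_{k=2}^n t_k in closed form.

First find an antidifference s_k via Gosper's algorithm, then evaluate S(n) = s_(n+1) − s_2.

r(k) = 3*(8*k**3 + 68*k**2 + 166*k + 117)/(8*k**3 + 44*k**2 + 54*k + 11) after simplifying.
Normal form (A,B,C) = (3, 1, k**3 + 11*k**2/2 + 27*k/4 + 11/8).
Set up (3)·f(k+1) − (1)·f(k) − (k**3 + 11*k**2/2 + 27*k/4 + 11/8) = 0.
Bound: deg f ≤ 3.
Match coefficients ⇒ f(k) = (2*k + 1)*(2*k**2 + k - 2)/8.
R(k) = B(k−1)·f(k)/C(k) = (2*k + 1)*(2*k**2 + k - 2)/(8*k**3 + 44*k**2 + 54*k + 11); s_k = R·t_k = 3**k*(4*k**3 + 4*k**2 - 3*k - 2).
Δs = 3**k*(8*k**3 + 44*k**2 + 54*k + 11), as required.
Evaluate: s_(n+1) = 3**(n + 1)*(4*n**3 + 16*n**2 + 17*n + 3); subtract s_(2) = 360 ⇒ S(n) = 12*3**n*n**3 + 48*3**n*n**2 + 51*3**n*n + 9*3**n - 360.

S(n) = 12*3**n*n**3 + 48*3**n*n**2 + 51*3**n*n + 9*3**n - 360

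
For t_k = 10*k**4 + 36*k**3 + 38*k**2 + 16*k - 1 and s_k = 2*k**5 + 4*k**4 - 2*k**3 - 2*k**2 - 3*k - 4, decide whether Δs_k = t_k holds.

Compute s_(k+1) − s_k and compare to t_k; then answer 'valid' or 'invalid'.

valid (s_(k+1) − s_k reduces to t_k)

s_(k+1) = 2*k**5 + 14*k**4 + 34*k**3 + 36*k**2 + 13*k - 5
s_(k+1) − s_k = 10*k**4 + 36*k**3 + 38*k**2 + 16*k - 1
(s_(k+1) − s_k) − t_k = 0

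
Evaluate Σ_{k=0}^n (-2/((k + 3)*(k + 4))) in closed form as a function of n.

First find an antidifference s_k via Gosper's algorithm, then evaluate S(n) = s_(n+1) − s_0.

Step 1: r(k) = (k + 3)/(k + 5).
So A=k + 3 and B=k + 5, with C=1.
Need (k + 3)·f(k+1) − (k + 4)·f(k) = 1.
d = 1 from the (1,1,0) case.
Solving with deg f ≤ 1: f(k) = k/3.
Then R = B(k−1)f/C = k*(k + 4)/3, so s_k = R(k)·t_k = -2*k/(3*k + 9).
Verify: -2/(k**2 + 7*k + 12) matches t_k.
Σ_(k=0)^n t_k = s_(n+1) − s_(0) = (2*(-n - 1)/(3*(n + 4))) − (0), i.e. 2*(-n - 1)/(3*(n + 4)).

S(n) = 2*(-n - 1)/(3*(n + 4))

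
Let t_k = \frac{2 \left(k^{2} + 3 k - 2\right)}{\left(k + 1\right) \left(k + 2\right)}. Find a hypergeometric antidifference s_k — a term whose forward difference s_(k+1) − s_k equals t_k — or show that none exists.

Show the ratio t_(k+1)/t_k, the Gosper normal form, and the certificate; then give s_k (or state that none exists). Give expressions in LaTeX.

s_k = \frac{2 k \left(k - 3\right)}{k + 1}

Step 1: r(k) = (k + 1)*(3*k + (k + 1)**2 + 1)/((k + 3)*(k**2 + 3*k - 2)).
Take A(k)=k + 1, B(k)=k + 3, C(k)=k**2 + 3*k - 2.
Solve (k + 1)·f(k+1) − (k + 2)·f(k) = k**2 + 3*k - 2.
d = 2 from the (1,1,2) case.
Solve for f: f(k) = k*(k - 3) (degree 2 ≤ 2).
Get s_k = R·t_k = 2*k*(k - 3)/(k + 1) with R(k) = B(k−1)f(k)/C(k) = k*(k - 3)*(k + 2)/(k**2 + 3*k - 2).
Δs = 2*(k**2 + 3*k - 2)/(k**2 + 3*k + 2), as required.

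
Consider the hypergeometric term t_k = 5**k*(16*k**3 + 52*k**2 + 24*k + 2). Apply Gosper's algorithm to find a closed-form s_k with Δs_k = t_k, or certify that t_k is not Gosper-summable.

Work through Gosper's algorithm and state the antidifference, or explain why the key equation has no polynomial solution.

Step 1: r(k) = 5*(8*k**3 + 50*k**2 + 88*k + 47)/(8*k**3 + 26*k**2 + 12*k + 1).
Factor: A=5; B=1; C=k**3 + 13*k**2/4 + 3*k/2 + 1/8.
Key eq: (5)·f(k+1) = (1)·f(k) + (k**3 + 13*k**2/4 + 3*k/2 + 1/8).
Bound: deg f ≤ 3.
Coefficient equations give f(k) = (4*k**3 - 2*k**2 - 4*k + 3)/16.
So s_k = (B(k−1)f/C)·t_k = ((4*k**3 - 2*k**2 - 4*k + 3)/(2*(8*k**3 + 26*k**2 + 12*k + 1)))·t_k = 5**k*(4*k**3 - 2*k**2 - 4*k + 3).
Verify: 5**k*(16*k**3 + 52*k**2 + 24*k + 2) matches t_k.

s_k = 5**k*(4*k**3 - 2*k**2 - 4*k + 3)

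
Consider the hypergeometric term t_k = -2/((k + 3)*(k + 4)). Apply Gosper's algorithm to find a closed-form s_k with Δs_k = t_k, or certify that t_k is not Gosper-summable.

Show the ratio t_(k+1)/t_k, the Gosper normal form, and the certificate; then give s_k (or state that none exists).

s_k = -2*k/(3*k + 9)

Step 1: r(k) = (k + 3)/(k + 5).
Normal form (A,B,C) = (k + 3, k + 5, 1).
Set up (k + 3)·f(k+1) − (k + 4)·f(k) − (1) = 0.
Bound: deg f ≤ 1.
A polynomial solution: f(k) = k/3.
Then R = B(k−1)f/C = k*(k + 4)/3, so s_k = R(k)·t_k = -2*k/(3*k + 9).
Δs = -2/(k**2 + 7*k + 12), as required.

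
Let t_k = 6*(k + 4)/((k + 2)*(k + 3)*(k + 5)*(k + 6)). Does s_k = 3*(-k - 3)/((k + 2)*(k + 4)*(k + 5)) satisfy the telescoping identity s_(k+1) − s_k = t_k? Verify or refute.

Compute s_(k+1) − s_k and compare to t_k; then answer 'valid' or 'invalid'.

Invalid: residual 3*(-3*k - 10)/(k**5 + 20*k**4 + 155*k**3 + 580*k**2 + 1044*k + 720) ≠ 0.

s_(k+1) = 3*(-k - 4)/((k + 3)*(k + 5)*(k + 6))
s_(k+1) − s_k = 3*(2*k**2 + 13*k + 22)/(k**5 + 20*k**4 + 155*k**3 + 580*k**2 + 1044*k + 720)
(s_(k+1) − s_k) − t_k = 3*(-3*k - 10)/(k**5 + 20*k**4 + 155*k**3 + 580*k**2 + 1044*k + 720)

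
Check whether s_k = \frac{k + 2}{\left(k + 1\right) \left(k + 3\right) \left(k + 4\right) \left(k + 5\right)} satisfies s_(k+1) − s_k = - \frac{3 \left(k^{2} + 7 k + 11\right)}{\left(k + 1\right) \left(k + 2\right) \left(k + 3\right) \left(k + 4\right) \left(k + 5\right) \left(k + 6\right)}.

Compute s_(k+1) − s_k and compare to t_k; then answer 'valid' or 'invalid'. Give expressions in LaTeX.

Invalid: residual \frac{2 \left(4 k + 9\right)}{k^{6} + 21 k^{5} + 175 k^{4} + 735 k^{3} + 1624 k^{2} + 1764 k + 720} ≠ 0.

s_(k+1) = (k + 3)/((k + 2)*(k + 4)*(k + 5)*(k + 6))
s_(k+1) − s_k = ((k + 1)*(k + 3)**2 - (k + 2)**2*(k + 6))/((k + 1)*(k + 2)*(k + 3)*(k + 4)*(k + 5)*(k + 6))
(s_(k+1) − s_k) − t_k = 2*(4*k + 9)/(k**6 + 21*k**5 + 175*k**4 + 735*k**3 + 1624*k**2 + 1764*k + 720)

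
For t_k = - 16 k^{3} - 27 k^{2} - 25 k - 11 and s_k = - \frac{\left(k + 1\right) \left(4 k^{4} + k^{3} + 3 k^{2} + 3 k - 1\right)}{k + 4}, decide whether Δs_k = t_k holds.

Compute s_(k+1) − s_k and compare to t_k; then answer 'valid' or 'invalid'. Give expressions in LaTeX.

s_(k+1) = (-4*k**5 - 25*k**4 - 64*k**3 - 88*k**2 - 66*k - 20)/(k + 5)
s_(k+1) − s_k = (-16*k**5 - 135*k**4 - 318*k**3 - 386*k**2 - 275*k - 85)/(k**2 + 9*k + 20)
(s_(k+1) − s_k) − t_k = 3*(12*k**4 + 90*k**3 + 130*k**2 + 108*k + 45)/(k**2 + 9*k + 20)

Invalid: residual \frac{3 \left(12 k^{4} + 90 k^{3} + 130 k^{2} + 108 k + 45\right)}{k^{2} + 9 k + 20} ≠ 0.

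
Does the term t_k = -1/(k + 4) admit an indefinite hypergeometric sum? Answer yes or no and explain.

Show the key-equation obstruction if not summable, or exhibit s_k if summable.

Step 1: r(k) = (k + 4)/(k + 5).
Take A(k)=k + 4, B(k)=k + 5, C(k)=1.
f must satisfy (k + 4)·f(k+1) − (k + 4)·f(k) = 1.
deg f ≤ 0 (via 1,1,0).
Put f(k) = c0: A·f(k+1) − B(k−1)·f(k) − C = -1; need -1 = 0 — inconsistent ⇒ no f, not summable.

No; the coefficient equations for f are inconsistent.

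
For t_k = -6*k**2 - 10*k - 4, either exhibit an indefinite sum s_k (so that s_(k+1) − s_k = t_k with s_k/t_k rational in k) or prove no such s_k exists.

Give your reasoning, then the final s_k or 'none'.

Ratio r(k) = (3*k**2 + 11*k + 10)/(3*k**2 + 5*k + 2).
Normal form (A,B,C) = (1, 1, k**2 + 5*k/3 + 2/3).
Need (1)·f(k+1) − (1)·f(k) = k**2 + 5*k/3 + 2/3.
d = 3 from the (0,0,2) case.
Solving with deg f ≤ 3: f(k) = k**2*(k + 1)/3.
So s_k = (B(k−1)f/C)·t_k = (k**2/(3*k + 2))·t_k = 2*k**2*(-k - 1).
s_(k+1) − s_k = -6*k**2 - 10*k - 4 = t_k.

s_k = 2*k**2*(-k - 1)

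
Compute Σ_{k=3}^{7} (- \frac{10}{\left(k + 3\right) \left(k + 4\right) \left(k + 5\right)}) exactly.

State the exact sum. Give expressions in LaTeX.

Σ = -25/308

Step 1: r(k) = (k + 3)/(k + 6).
Normal form (A,B,C) = (k + 3, k + 6, 1).
Key eq: (k + 3)·f(k+1) = (k + 5)·f(k) + (1).
Bound: deg f ≤ 2.
Solve for f: f(k) = k*(k + 7)/24 (degree 2 ≤ 2).
Then R = B(k−1)f/C = k*(k + 5)*(k + 7)/24, so s_k = R(k)·t_k = 5*k*(-k - 7)/(12*(k + 3)*(k + 4)).
s_(k+1) − s_k = -10/(k**3 + 12*k**2 + 47*k + 60) = t_k.
Sum = s_(8) − s_(3); s_(8) = -25/66, s_(3) = -25/84 ⇒ -25/308.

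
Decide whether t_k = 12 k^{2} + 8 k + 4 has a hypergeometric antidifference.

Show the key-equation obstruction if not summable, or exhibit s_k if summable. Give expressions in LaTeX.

Step 1: r(k) = (3*k**2 + 8*k + 6)/(3*k**2 + 2*k + 1).
Take A(k)=1, B(k)=1, C(k)=k**2 + 2*k/3 + 1/3.
Need (1)·f(k+1) − (1)·f(k) = k**2 + 2*k/3 + 1/3.
Degrees (0,0,2) ⇒ d ≤ 3.
A polynomial solution: f(k) = k*(2*k**2 - k + 1)/6.
R(k) = B(k−1)·f(k)/C(k) = k*(2*k**2 - k + 1)/(2*(3*k**2 + 2*k + 1)); s_k = R·t_k = 2*k*(2*k**2 - k + 1).
s_(k+1) − s_k = 12*k**2 + 8*k + 4 = t_k.

Yes. s_k = 2 k \left(2 k^{2} - k + 1\right).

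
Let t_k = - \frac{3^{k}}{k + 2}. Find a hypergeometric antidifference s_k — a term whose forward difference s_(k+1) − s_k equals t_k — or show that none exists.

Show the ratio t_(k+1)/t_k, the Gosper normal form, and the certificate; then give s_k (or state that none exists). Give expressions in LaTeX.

none — t_k is not Gosper-summable

r(k) = 3*(k + 2)/(k + 3) after simplifying.
Normal form (A,B,C) = (3*k + 6, k + 3, 1).
Key eq: (3*k + 6)·f(k+1) = (k + 2)·f(k) + (1).
Bound: deg f ≤ -1.
Bound -1 < 0, so the key equation has no polynomial solution.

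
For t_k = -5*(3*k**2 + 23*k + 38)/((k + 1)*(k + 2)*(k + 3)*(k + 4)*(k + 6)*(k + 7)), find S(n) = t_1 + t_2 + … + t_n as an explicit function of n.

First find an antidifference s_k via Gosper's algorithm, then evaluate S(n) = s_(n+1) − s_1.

The ratio is (k + 1)*(k + 6)*(23*k + 3*(k + 1)**2 + 61)/((k + 5)*(k + 8)*(3*k**2 + 23*k + 38)).
Normal form (A,B,C) = (k + 1, k + 8, k**3 + 38*k**2/3 + 51*k + 190/3).
Key eq: (k + 1)·f(k+1) = (k + 7)·f(k) + (k**3 + 38*k**2/3 + 51*k + 190/3).
Bound: deg f ≤ 6.
Match coefficients ⇒ f(k) = k*(k + 2)*(k + 4)*(k + 5)*(k**2 + 10*k + 27)/54.
Then R = B(k−1)f/C = k*(k + 2)*(k + 4)*(k + 7)*(k**2 + 10*k + 27)/(18*(3*k**2 + 23*k + 38)), so s_k = R(k)·t_k = 5*k*(-k**2 - 10*k - 27)/(18*(k**3 + 10*k**2 + 27*k + 18)).
Δs = 5*(-3*k**2 - 23*k - 38)/(k**6 + 23*k**5 + 207*k**4 + 925*k**3 + 2144*k**2 + 2412*k + 1008), as required.
Evaluate: s_(n+1) = 5*(-n**3 - 13*n**2 - 50*n - 38)/(18*(n**3 + 13*n**2 + 50*n + 56)); subtract s_(1) = -95/504 ⇒ S(n) = 5*n*(-n**2 - 13*n - 50)/(56*(n**3 + 13*n**2 + 50*n + 56)).

S(n) = 5*n*(-n**2 - 13*n - 50)/(56*(n**3 + 13*n**2 + 50*n + 56))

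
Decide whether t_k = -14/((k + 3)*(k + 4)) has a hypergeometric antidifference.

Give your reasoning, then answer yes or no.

t_(k+1)/t_k = (k + 3)/(k + 5).
Normal form (A,B,C) = (k + 3, k + 5, 1).
Need (k + 3)·f(k+1) − (k + 4)·f(k) = 1.
Bound: deg f ≤ 1.
Solving with deg f ≤ 1: f(k) = k/3.
Get s_k = R·t_k = -14*k/(3*k + 9) with R(k) = B(k−1)f(k)/C(k) = k*(k + 4)/3.
s_(k+1) − s_k = -14/(k**2 + 7*k + 12) = t_k.

Yes. s_k = -14*k/(3*k + 9).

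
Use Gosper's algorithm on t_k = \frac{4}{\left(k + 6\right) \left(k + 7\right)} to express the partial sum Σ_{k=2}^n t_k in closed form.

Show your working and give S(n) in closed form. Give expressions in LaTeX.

Step 1: r(k) = (k + 6)/(k + 8).
Normal form (A,B,C) = (k + 6, k + 8, 1).
Set up (k + 6)·f(k+1) − (k + 7)·f(k) − (1) = 0.
From deg A=1, deg B=1, deg C=0: d=1.
Solving with deg f ≤ 1: f(k) = k/6.
So s_k = (B(k−1)f/C)·t_k = (k*(k + 7)/6)·t_k = 2*k/(3*(k + 6)).
Check: Δs_k = 4/(k**2 + 13*k + 42). ✓
Evaluate: s_(n+1) = 2*(n + 1)/(3*(n + 7)); subtract s_(2) = 1/6 ⇒ S(n) = (n - 1)/(2*(n + 7)).

S(n) = \frac{n - 1}{2 \left(n + 7\right)}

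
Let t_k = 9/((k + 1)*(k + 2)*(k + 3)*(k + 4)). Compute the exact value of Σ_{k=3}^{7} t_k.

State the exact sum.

r(k) = (k + 1)/(k + 5) after simplifying.
Take A(k)=k + 1, B(k)=k + 5, C(k)=1.
Need (k + 1)·f(k+1) − (k + 4)·f(k) = 1.
d = 3 from the (1,1,0) case.
A polynomial solution: f(k) = k*(k**2 + 6*k + 11)/18.
Then R = B(k−1)f/C = k*(k + 4)*(k**2 + 6*k + 11)/18, so s_k = R(k)·t_k = k*(k**2 + 6*k + 11)/(2*(k + 1)*(k + 2)*(k + 3)).
s_(k+1) − s_k = 9/(k**4 + 10*k**3 + 35*k**2 + 50*k + 24) = t_k.
Sum = s_(8) − s_(3); s_(8) = 82/165, s_(3) = 19/40 ⇒ 29/1320.

Σ = 29/1320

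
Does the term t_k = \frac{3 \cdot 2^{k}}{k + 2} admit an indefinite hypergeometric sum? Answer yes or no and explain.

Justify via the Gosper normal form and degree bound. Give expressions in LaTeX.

No. Not Gosper-summable.

The ratio is 2*(k + 2)/(k + 3).
Gosper form: A/B · C(k+1)/C(k) with A=2*k + 4, B=k + 3, C=1.
Set up (2*k + 4)·f(k+1) − (k + 2)·f(k) − (1) = 0.
Bound: deg f ≤ -1.
Bound -1 < 0, so the key equation has no polynomial solution.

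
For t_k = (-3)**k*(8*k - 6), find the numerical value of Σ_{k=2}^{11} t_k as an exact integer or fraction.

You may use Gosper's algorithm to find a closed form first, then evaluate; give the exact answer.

The ratio is 3*(-4*k - 1)/(4*k - 3).
Normal form (A,B,C) = (-3, 1, k - 3/4).
Key eq: (-3)·f(k+1) = (1)·f(k) + (k - 3/4).
Degrees (0,0,1) ⇒ d ≤ 1.
Solve for f: f(k) = -(2*k - 3)/8 (degree 1 ≤ 1).
R(k) = B(k−1)·f(k)/C(k) = -(2*k - 3)/(2*(4*k - 3)); s_k = R·t_k = (-3)**k*(3 - 2*k).
Δs = (-3)**k*(8*k - 6), as required.
Telescoping: Σ = s_(12) − s_(2) = -11160261 − (-9) = -11160252.

Σ = -11160252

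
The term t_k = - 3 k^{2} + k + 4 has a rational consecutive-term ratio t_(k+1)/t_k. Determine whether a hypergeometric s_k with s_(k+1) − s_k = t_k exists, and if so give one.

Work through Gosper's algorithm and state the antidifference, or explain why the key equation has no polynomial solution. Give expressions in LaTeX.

s_k = k \left(- k^{2} + 2 k + 3\right)

r(k) = (k - 3*(k + 1)**2 + 5)/(-3*k**2 + k + 4) after simplifying.
A = 1, B = 1, C = k**2 - k/3 - 4/3.
Set up (1)·f(k+1) − (1)·f(k) − (k**2 - k/3 - 4/3) = 0.
Degrees (0,0,2) ⇒ d ≤ 3.
Match coefficients ⇒ f(k) = k*(k - 3)*(k + 1)/3.
Then R = B(k−1)f/C = k*(k - 3)/(3*k - 4), so s_k = R(k)·t_k = k*(-k**2 + 2*k + 3).
Verify: -3*k**2 + k + 4 matches t_k.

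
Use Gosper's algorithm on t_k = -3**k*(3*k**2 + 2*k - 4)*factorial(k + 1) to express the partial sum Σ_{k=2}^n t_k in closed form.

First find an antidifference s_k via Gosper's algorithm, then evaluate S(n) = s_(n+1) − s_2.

r(k) = 3*(3*k**3 + 14*k**2 + 17*k + 2)/(3*k**2 + 2*k - 4) after simplifying.
Factor: A=3*k + 6; B=1; C=k**2 + 2*k/3 - 4/3.
Key eq: (3*k + 6)·f(k+1) = (1)·f(k) + (k**2 + 2*k/3 - 4/3).
Bound: deg f ≤ 1.
A polynomial solution: f(k) = (k - 2)/3.
Then R = B(k−1)f/C = (k - 2)/(3*k**2 + 2*k - 4), so s_k = R(k)·t_k = -3**k*(k - 2)*factorial(k + 1).
s_(k+1) − s_k = -3**k*(3*k**2 + 2*k - 4)*factorial(k + 1) = t_k.
Σ_(k=2)^n t_k = s_(n+1) − s_(2) = (-3**(n + 1)*(n - 1)*factorial(n + 2)) − (0), i.e. -3**(n + 1)*(n - 1)*factorial(n + 2).

S(n) = -3**(n + 1)*(n - 1)*factorial(n + 2)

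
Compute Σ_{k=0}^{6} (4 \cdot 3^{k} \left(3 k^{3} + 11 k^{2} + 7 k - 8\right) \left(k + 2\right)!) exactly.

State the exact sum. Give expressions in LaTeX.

t_(k+1)/t_k = 3*(3*k**4 + 29*k**3 + 98*k**2 + 127*k + 39)/(3*k**3 + 11*k**2 + 7*k - 8).
Gosper form: A/B · C(k+1)/C(k) with A=3*k + 9, B=1, C=k**3 + 11*k**2/3 + 7*k/3 - 8/3.
f must satisfy (3*k + 9)·f(k+1) − (1)·f(k) = k**3 + 11*k**2/3 + 7*k/3 - 8/3.
deg f ≤ 2 (via 1,0,3).
Coefficient equations give f(k) = (k**2 - k - 1)/3.
Get s_k = R·t_k = 4*3**k*(k**2 - k - 1)*factorial(k + 2) with R(k) = B(k−1)f(k)/C(k) = (k**2 - k - 1)/(3*k**3 + 11*k**2 + 7*k - 8).
Δs = 4*3**k*(3*k**3 + 11*k**2 + 7*k - 8)*factorial(k + 2), as required.
Evaluate s at k=7 and k=0: 130153443840 and -8; difference 130153443848.

Σ = 130153443848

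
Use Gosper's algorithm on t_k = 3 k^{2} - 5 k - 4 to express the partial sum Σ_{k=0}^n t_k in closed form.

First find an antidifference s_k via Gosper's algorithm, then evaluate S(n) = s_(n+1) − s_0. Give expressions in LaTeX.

Ratio r(k) = (3*k**2 + k - 6)/(3*k**2 - 5*k - 4).
Factor: A=1; B=1; C=k**2 - 5*k/3 - 4/3.
Set up (1)·f(k+1) − (1)·f(k) − (k**2 - 5*k/3 - 4/3) = 0.
From deg A=0, deg B=0, deg C=2: d=3.
Solve for f: f(k) = k*(k**2 - 4*k - 1)/3 (degree 3 ≤ 3).
So s_k = (B(k−1)f/C)·t_k = (k*(k**2 - 4*k - 1)/(3*k**2 - 5*k - 4))·t_k = k*(k**2 - 4*k - 1).
Δs = 3*k**2 - 5*k - 4, as required.
Telescope: S(n) = s_(n+1) − s_(0) = n**3 - n**2 - 6*n - 4 − (0) = n**3 - n**2 - 6*n - 4.

S(n) = n^{3} - n^{2} - 6 n - 4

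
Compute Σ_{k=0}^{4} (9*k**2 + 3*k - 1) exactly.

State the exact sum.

r(k) = (9*k**2 + 21*k + 11)/(9*k**2 + 3*k - 1) after simplifying.
A = 1, B = 1, C = k**2 + k/3 - 1/9.
f must satisfy (1)·f(k+1) − (1)·f(k) = k**2 + k/3 - 1/9.
Degrees (0,0,2) ⇒ d ≤ 3.
Solve for f: f(k) = k*(3*k**2 - 3*k - 1)/9 (degree 3 ≤ 3).
Then R = B(k−1)f/C = k*(3*k**2 - 3*k - 1)/(9*k**2 + 3*k - 1), so s_k = R(k)·t_k = k*(3*k**2 - 3*k - 1).
Verify: 9*k**2 + 3*k - 1 matches t_k.
Σ_(k=0)^(4) t_k = s_(5) − s_(0) = 295 − (0) = 295.

Σ = 295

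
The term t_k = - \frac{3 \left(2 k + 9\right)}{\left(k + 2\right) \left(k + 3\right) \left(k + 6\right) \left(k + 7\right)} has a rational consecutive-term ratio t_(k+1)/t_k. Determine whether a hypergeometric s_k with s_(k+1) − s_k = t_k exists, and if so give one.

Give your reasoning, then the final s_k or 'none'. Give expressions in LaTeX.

s_k = \frac{k \left(- k - 8\right)}{4 \left(k^{2} + 8 k + 12\right)}

The ratio is (k + 2)*(k + 6)*(2*k + 11)/((k + 4)*(k + 8)*(2*k + 9)).
A = k + 2, B = k + 8, C = k**3 + 27*k**2/2 + 121*k/2 + 90.
Set up (k + 2)·f(k+1) − (k + 7)·f(k) − (k**3 + 27*k**2/2 + 121*k/2 + 90) = 0.
Degrees (1,1,3) ⇒ d ≤ 5.
Solve for f: f(k) = k*(k + 3)*(k + 4)*(k + 5)*(k + 8)/24 (degree 5 ≤ 5).
R(k) = B(k−1)·f(k)/C(k) = k*(k + 3)*(k + 7)*(k + 8)/(12*(2*k + 9)); s_k = R·t_k = k*(-k - 8)/(4*(k**2 + 8*k + 12)).
Verify: 3*(-2*k - 9)/(k**4 + 18*k**3 + 113*k**2 + 288*k + 252) matches t_k.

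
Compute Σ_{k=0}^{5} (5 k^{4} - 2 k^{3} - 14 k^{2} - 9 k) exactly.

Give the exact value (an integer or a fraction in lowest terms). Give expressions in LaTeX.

Compute t_(k+1)/t_k: get (5*k**4 + 18*k**3 + 10*k**2 - 23*k - 20)/(k*(5*k**3 - 2*k**2 - 14*k - 9)).
Gosper form: A/B · C(k+1)/C(k) with A=1, B=1, C=k**4 - 2*k**3/5 - 14*k**2/5 - 9*k/5.
Need (1)·f(k+1) − (1)·f(k) = k**4 - 2*k**3/5 - 14*k**2/5 - 9*k/5.
Degrees (0,0,4) ⇒ d ≤ 5.
Solving with deg f ≤ 5: f(k) = k*(k - 1)*(k**3 - 2*k**2 - 4*k - 2)/5.
R(k) = B(k−1)·f(k)/C(k) = (k - 1)*(k**3 - 2*k**2 - 4*k - 2)/(5*k**3 - 2*k**2 - 14*k - 9); s_k = R·t_k = k*(k**4 - 3*k**3 - 2*k**2 + 2*k + 2).
Δs = k*(5*k**3 - 2*k**2 - 14*k - 9), as required.
Evaluate s at k=6 and k=0: 3540 and 0; difference 3540.

Σ = 3540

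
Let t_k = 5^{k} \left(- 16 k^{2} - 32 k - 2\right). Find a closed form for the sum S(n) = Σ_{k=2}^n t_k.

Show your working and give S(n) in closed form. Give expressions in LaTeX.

S(n) = - 20 \cdot 5^{n} n^{2} - 30 \cdot 5^{n} n + 250

r(k) = 5*(8*k**2 + 32*k + 25)/(8*k**2 + 16*k + 1) after simplifying.
Normal form (A,B,C) = (5, 1, k**2 + 2*k + 1/8).
Need (5)·f(k+1) − (1)·f(k) = k**2 + 2*k + 1/8.
Degrees (0,0,2) ⇒ d ≤ 2.
Solving with deg f ≤ 2: f(k) = (k - 1)*(2*k + 1)/8.
Get s_k = R·t_k = 2*5**k*(-2*k**2 + k + 1) with R(k) = B(k−1)f(k)/C(k) = (k - 1)*(2*k + 1)/(8*k**2 + 16*k + 1).
Δs = 5**k*(-16*k**2 - 32*k - 2), as required.
Telescope: S(n) = s_(n+1) − s_(2) = 10*5**n*n*(-2*n - 3) − (-250) = -20*5**n*n**2 - 30*5**n*n + 250.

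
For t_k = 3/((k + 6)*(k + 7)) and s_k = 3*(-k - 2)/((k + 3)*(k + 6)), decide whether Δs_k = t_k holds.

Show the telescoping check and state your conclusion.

s_(k+1) = 3*(-k - 3)/((k + 4)*(k + 7))
s_(k+1) − s_k = 3*(k**2 + 5*k + 2)/(k**4 + 20*k**3 + 145*k**2 + 450*k + 504)
(s_(k+1) − s_k) − t_k = 6*(-k - 5)/(k**4 + 20*k**3 + 145*k**2 + 450*k + 504)

Invalid: residual 6*(-k - 5)/(k**4 + 20*k**3 + 145*k**2 + 450*k + 504) ≠ 0.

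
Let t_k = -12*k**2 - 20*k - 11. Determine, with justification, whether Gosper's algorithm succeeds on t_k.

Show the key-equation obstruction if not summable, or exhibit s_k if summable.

Step 1: r(k) = (12*k**2 + 44*k + 43)/(12*k**2 + 20*k + 11).
Factor: A=1; B=1; C=k**2 + 5*k/3 + 11/12.
Key eq: (1)·f(k+1) = (1)·f(k) + (k**2 + 5*k/3 + 11/12).
deg f ≤ 3 (via 0,0,2).
Match coefficients ⇒ f(k) = k*(4*k**2 + 4*k + 3)/12.
Certificate R = B(k−1)f/C = k*(4*k**2 + 4*k + 3)/(12*k**2 + 20*k + 11) gives s_k = k*(-4*k**2 - 4*k - 3).
Check: Δs_k = -12*k**2 - 20*k - 11. ✓

Yes. s_k = k*(-4*k**2 - 4*k - 3).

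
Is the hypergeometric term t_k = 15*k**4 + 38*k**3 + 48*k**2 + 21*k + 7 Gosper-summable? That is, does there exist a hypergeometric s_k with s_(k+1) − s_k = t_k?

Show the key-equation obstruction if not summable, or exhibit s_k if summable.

Yes. s_k = k*(3*k**4 + 2*k**3 + 2*k**2 - 4*k + 4).

Compute t_(k+1)/t_k: get (15*k**4 + 98*k**3 + 252*k**2 + 291*k + 129)/(15*k**4 + 38*k**3 + 48*k**2 + 21*k + 7).
So A=1 and B=1, with C=k**4 + 38*k**3/15 + 16*k**2/5 + 7*k/5 + 7/15.
f must satisfy (1)·f(k+1) − (1)·f(k) = k**4 + 38*k**3/15 + 16*k**2/5 + 7*k/5 + 7/15.
Bound: deg f ≤ 5.
Solving with deg f ≤ 5: f(k) = k*(3*k**4 + 2*k**3 + 2*k**2 - 4*k + 4)/15.
R(k) = B(k−1)·f(k)/C(k) = k*(3*k**4 + 2*k**3 + 2*k**2 - 4*k + 4)/(15*k**4 + 38*k**3 + 48*k**2 + 21*k + 7); s_k = R·t_k = k*(3*k**4 + 2*k**3 + 2*k**2 - 4*k + 4).
s_(k+1) − s_k = 15*k**4 + 38*k**3 + 48*k**2 + 21*k + 7 = t_k.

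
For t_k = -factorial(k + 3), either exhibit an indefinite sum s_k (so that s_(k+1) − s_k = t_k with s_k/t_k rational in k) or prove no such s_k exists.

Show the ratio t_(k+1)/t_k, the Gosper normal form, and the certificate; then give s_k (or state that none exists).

no hypergeometric antidifference exists

r(k) = k + 4 after simplifying.
Factor: A=k + 4; B=1; C=1.
f must satisfy (k + 4)·f(k+1) − (1)·f(k) = 1.
d = -1 from the (1,0,0) case.
d = -1 < 0 ⇒ no nonzero polynomial f; not summable.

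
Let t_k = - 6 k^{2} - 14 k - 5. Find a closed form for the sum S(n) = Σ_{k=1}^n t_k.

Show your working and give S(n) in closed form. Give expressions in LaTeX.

Compute t_(k+1)/t_k: get (6*k**2 + 26*k + 25)/(6*k**2 + 14*k + 5).
Gosper form: A/B · C(k+1)/C(k) with A=1, B=1, C=k**2 + 7*k/3 + 5/6.
Need (1)·f(k+1) − (1)·f(k) = k**2 + 7*k/3 + 5/6.
deg f ≤ 3 (via 0,0,2).
Match coefficients ⇒ f(k) = k*(2*k**2 + 4*k - 1)/6.
Get s_k = R·t_k = k*(-2*k**2 - 4*k + 1) with R(k) = B(k−1)f(k)/C(k) = k*(2*k**2 + 4*k - 1)/(6*k**2 + 14*k + 5).
Δs = -6*k**2 - 14*k - 5, as required.
Σ_(k=1)^n t_k = s_(n+1) − s_(1) = (-2*n**3 - 10*n**2 - 13*n - 5) − (-5), i.e. n*(-2*n**2 - 10*n - 13).

S(n) = n \left(- 2 n^{2} - 10 n - 13\right)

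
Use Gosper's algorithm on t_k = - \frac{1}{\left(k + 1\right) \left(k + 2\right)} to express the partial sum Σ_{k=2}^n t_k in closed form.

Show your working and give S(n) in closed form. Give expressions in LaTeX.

r(k) = (k + 1)/(k + 3) after simplifying.
A = k + 1, B = k + 3, C = 1.
f must satisfy (k + 1)·f(k+1) − (k + 2)·f(k) = 1.
Bound: deg f ≤ 1.
Solving with deg f ≤ 1: f(k) = k.
So s_k = (B(k−1)f/C)·t_k = (k*(k + 2))·t_k = -k/(k + 1).
Δs = -1/(k**2 + 3*k + 2), as required.
Evaluate: s_(n+1) = (-n - 1)/(n + 2); subtract s_(2) = -2/3 ⇒ S(n) = (1 - n)/(3*(n + 2)).

S(n) = \frac{1 - n}{3 \left(n + 2\right)}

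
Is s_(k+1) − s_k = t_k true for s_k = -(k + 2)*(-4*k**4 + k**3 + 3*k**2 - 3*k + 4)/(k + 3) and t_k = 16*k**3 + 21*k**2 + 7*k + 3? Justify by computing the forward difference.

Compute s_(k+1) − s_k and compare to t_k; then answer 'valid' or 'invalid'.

s_(k+1) = (4*k**5 + 27*k**4 + 63*k**3 + 64*k**2 + 29*k - 3)/(k + 4)
s_(k+1) − s_k = (16*k**5 + 121*k**4 + 276*k**3 + 231*k**2 + 84*k + 23)/(k**2 + 7*k + 12)
(s_(k+1) − s_k) − t_k = (-12*k**4 - 70*k**3 - 73*k**2 - 21*k - 13)/(k**2 + 7*k + 12)

Invalid: residual (-12*k**4 - 70*k**3 - 73*k**2 - 21*k - 13)/(k**2 + 7*k + 12) ≠ 0.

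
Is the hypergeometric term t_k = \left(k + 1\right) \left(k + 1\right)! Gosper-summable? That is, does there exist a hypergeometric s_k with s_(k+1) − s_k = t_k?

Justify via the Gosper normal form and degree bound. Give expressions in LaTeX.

Step 1: r(k) = (k + 2)**2/(k + 1).
Factor: A=k + 2; B=1; C=k + 1.
Need (k + 2)·f(k+1) − (1)·f(k) = k + 1.
deg f ≤ 0 (via 1,0,1).
Solve for f: f(k) = 1 (degree 0 ≤ 0).
R(k) = B(k−1)·f(k)/C(k) = 1/(k + 1); s_k = R·t_k = factorial(k + 1).
Verify: (k + 1)*factorial(k + 1) matches t_k.

Yes. s_k = \left(k + 1\right)!.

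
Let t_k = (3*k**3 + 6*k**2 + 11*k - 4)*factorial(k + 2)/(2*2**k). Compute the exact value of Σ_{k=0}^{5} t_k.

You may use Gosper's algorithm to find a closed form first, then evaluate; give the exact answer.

Step 1: r(k) = (3*k**4 + 24*k**3 + 77*k**2 + 112*k + 48)/(2*(3*k**3 + 6*k**2 + 11*k - 4)).
Gosper form: A/B · C(k+1)/C(k) with A=k/2 + 3/2, B=1, C=k**3 + 2*k**2 + 11*k/3 - 4/3.
Need (k/2 + 3/2)·f(k+1) − (1)·f(k) = k**3 + 2*k**2 + 11*k/3 - 4/3.
deg f ≤ 2 (via 1,0,3).
Coefficient equations give f(k) = 2*(3*k**2 - 3*k - 4)/3.
R(k) = B(k−1)·f(k)/C(k) = 2*(3*k**2 - 3*k - 4)/(3*k**3 + 6*k**2 + 11*k - 4); s_k = R·t_k = (3*k**2 - 3*k - 4)*factorial(k + 2)/2**k.
s_(k+1) − s_k = (3*k**3 + 6*k**2 + 11*k - 4)*factorial(k + 2)/(2*2**k) = t_k.
Σ_(k=0)^(5) t_k = s_(6) − s_(0) = 54180 − (-8) = 54188.

Σ = 54188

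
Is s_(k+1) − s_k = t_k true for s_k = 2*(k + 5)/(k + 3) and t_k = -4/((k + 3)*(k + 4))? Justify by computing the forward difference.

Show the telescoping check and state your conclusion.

s_(k+1) = 2*(k + 6)/(k + 4)
s_(k+1) − s_k = -4/(k**2 + 7*k + 12)
(s_(k+1) − s_k) − t_k = 0

Valid: the claim telescopes to t_k.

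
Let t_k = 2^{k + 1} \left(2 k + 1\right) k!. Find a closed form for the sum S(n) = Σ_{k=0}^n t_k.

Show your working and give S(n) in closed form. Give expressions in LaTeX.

Ratio r(k) = 2*(k + 1)*(2*k + 3)/(2*k + 1).
So A=2*k + 2 and B=1, with C=k + 1/2.
Need (2*k + 2)·f(k+1) − (1)·f(k) = k + 1/2.
Bound: deg f ≤ 0.
Solving with deg f ≤ 0: f(k) = 1/2.
Certificate R = B(k−1)f/C = 1/(2*k + 1) gives s_k = 2**(k + 1)*factorial(k).
s_(k+1) − s_k = 2**(k + 1)*(2*k + 1)*factorial(k) = t_k.
Σ_(k=0)^n t_k = s_(n+1) − s_(0) = (2**(n + 2)*factorial(n + 1)) − (2), i.e. 4*2**n*factorial(n + 1) - 2.

S(n) = 4 \cdot 2^{n} \left(n + 1\right)! - 2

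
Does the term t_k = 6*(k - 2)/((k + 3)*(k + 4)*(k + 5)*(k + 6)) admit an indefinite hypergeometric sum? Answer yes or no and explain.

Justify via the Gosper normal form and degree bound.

The ratio is (k - 1)*(k + 3)/((k - 2)*(k + 7)).
Gosper form: A/B · C(k+1)/C(k) with A=k + 3, B=k + 7, C=k - 2.
Key eq: (k + 3)·f(k+1) = (k + 6)·f(k) + (k - 2).
From deg A=1, deg B=1, deg C=1: d=3.
Solving with deg f ≤ 3: f(k) = -k*(k**2 + 12*k + 227)/360.
Certificate R = B(k−1)f/C = -k*(k + 6)*(k**2 + 12*k + 227)/(360*(k - 2)) gives s_k = k*(-k**2 - 12*k - 227)/(60*(k + 3)*(k + 4)*(k + 5)).
Δs = 6*(k - 2)/(k**4 + 18*k**3 + 119*k**2 + 342*k + 360), as required.

Yes. s_k = k*(-k**2 - 12*k - 227)/(60*(k + 3)*(k + 4)*(k + 5)).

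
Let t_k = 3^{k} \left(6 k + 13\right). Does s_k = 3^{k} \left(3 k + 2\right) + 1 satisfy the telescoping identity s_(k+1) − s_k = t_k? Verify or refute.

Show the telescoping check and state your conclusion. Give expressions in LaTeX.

s_(k+1) = 3**(k + 1)*(3*k + 5) + 1
s_(k+1) − s_k = 3**k*(6*k + 13)
(s_(k+1) − s_k) − t_k = 0

valid (s_(k+1) − s_k reduces to t_k)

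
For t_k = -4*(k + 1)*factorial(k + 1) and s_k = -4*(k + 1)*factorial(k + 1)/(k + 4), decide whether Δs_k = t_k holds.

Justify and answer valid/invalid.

Invalid: residual 12*(k**2 + 5*k + 3)*factorial(k + 1)/((k + 4)*(k + 5)) ≠ 0.

s_(k+1) = -4*(k + 2)*factorial(k + 2)/(k + 5)
s_(k+1) − s_k = -4*(k**3 + 7*k**2 + 14*k + 11)*factorial(k + 1)/((k + 4)*(k + 5))
(s_(k+1) − s_k) − t_k = 12*(k**2 + 5*k + 3)*factorial(k + 1)/((k + 4)*(k + 5))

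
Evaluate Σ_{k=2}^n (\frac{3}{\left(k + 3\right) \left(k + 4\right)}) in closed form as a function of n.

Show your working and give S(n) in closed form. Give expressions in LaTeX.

The ratio is (k + 3)/(k + 5).
A = k + 3, B = k + 5, C = 1.
Need (k + 3)·f(k+1) − (k + 4)·f(k) = 1.
deg f ≤ 1 (via 1,1,0).
Solving with deg f ≤ 1: f(k) = k/3.
So s_k = (B(k−1)f/C)·t_k = (k*(k + 4)/3)·t_k = k/(k + 3).
Check: Δs_k = 3/(k**2 + 7*k + 12). ✓
s_(n+1) = (n + 1)/(n + 4) and s_(2) = 2/5, so S(n) = 3*(n - 1)/(5*(n + 4)).

S(n) = \frac{3 \left(n - 1\right)}{5 \left(n + 4\right)}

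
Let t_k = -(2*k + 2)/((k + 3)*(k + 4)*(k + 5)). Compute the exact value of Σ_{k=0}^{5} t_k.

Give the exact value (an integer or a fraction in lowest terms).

Compute t_(k+1)/t_k: get (k + 2)*(k + 3)/((k + 1)*(k + 6)).
A = k + 3, B = k + 6, C = k + 1.
Need (k + 3)·f(k+1) − (k + 5)·f(k) = k + 1.
d = 2 from the (1,1,1) case.
A polynomial solution: f(k) = k*(k + 1)/6.
R(k) = B(k−1)·f(k)/C(k) = k*(k + 5)/6; s_k = R·t_k = -k*(k + 1)/(3*(k + 3)*(k + 4)).
s_(k+1) − s_k = 2*(-k - 1)/(k**3 + 12*k**2 + 47*k + 60) = t_k.
Telescoping: Σ = s_(6) − s_(0) = -7/45 − (0) = -7/45.

Σ = -7/45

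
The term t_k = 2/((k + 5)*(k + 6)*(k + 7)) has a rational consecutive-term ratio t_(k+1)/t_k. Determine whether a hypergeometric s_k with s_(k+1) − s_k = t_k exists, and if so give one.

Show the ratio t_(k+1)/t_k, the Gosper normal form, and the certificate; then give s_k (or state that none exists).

r(k) = (k + 5)/(k + 8) after simplifying.
Gosper form: A/B · C(k+1)/C(k) with A=k + 5, B=k + 8, C=1.
Key eq: (k + 5)·f(k+1) = (k + 7)·f(k) + (1).
From deg A=1, deg B=1, deg C=0: d=2.
Coefficient equations give f(k) = k*(k + 11)/60.
R(k) = B(k−1)·f(k)/C(k) = k*(k + 7)*(k + 11)/60; s_k = R·t_k = k*(k + 11)/(30*(k + 5)*(k + 6)).
Δs = 2/(k**3 + 18*k**2 + 107*k + 210), as required.

s_k = k*(k + 11)/(30*(k + 5)*(k + 6))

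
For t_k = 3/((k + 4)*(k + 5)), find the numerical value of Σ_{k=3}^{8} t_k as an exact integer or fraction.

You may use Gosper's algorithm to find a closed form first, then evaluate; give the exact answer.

Ratio r(k) = (k + 4)/(k + 6).
Gosper form: A/B · C(k+1)/C(k) with A=k + 4, B=k + 6, C=1.
Solve (k + 4)·f(k+1) − (k + 5)·f(k) = 1.
deg f ≤ 1 (via 1,1,0).
Match coefficients ⇒ f(k) = k/4.
So s_k = (B(k−1)f/C)·t_k = (k*(k + 5)/4)·t_k = 3*k/(4*(k + 4)).
Δs = 3/(k**2 + 9*k + 20), as required.
Evaluate s at k=9 and k=3: 27/52 and 9/28; difference 18/91.

Σ = 18/91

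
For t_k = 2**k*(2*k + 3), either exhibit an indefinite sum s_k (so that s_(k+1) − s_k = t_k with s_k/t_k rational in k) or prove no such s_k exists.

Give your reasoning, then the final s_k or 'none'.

s_k = 2**k*(2*k - 1)

r(k) = 2*(2*k + 5)/(2*k + 3) after simplifying.
Take A(k)=2, B(k)=1, C(k)=k + 3/2.
f must satisfy (2)·f(k+1) − (1)·f(k) = k + 3/2.
d = 1 from the (0,0,1) case.
Coefficient equations give f(k) = (2*k - 1)/2.
Get s_k = R·t_k = 2**k*(2*k - 1) with R(k) = B(k−1)f(k)/C(k) = (2*k - 1)/(2*k + 3).
Verify: 2**k*(2*k + 3) matches t_k.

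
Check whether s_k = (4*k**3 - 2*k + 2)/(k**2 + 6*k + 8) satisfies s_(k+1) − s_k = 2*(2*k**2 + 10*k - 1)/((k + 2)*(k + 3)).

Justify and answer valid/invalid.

s_(k+1) = 2*(-k + 2*(k + 1)**3)/(6*k + (k + 1)**2 + 14)
s_(k+1) − s_k = 2*(2*k**4 + 28*k**3 + 87*k**2 + 59*k + 1)/(k**4 + 14*k**3 + 71*k**2 + 154*k + 120)
(s_(k+1) − s_k) − t_k = 6*(-14*k**2 - 44*k + 7)/(k**4 + 14*k**3 + 71*k**2 + 154*k + 120)

Invalid: residual 6*(-14*k**2 - 44*k + 7)/(k**4 + 14*k**3 + 71*k**2 + 154*k + 120) ≠ 0.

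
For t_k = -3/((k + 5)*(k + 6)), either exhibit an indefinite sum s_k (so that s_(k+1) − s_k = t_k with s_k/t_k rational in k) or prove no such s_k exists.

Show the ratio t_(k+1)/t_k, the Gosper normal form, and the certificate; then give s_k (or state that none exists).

s_k = -3*k/(5*k + 25)

r(k) = (k + 5)/(k + 7) after simplifying.
So A=k + 5 and B=k + 7, with C=1.
f must satisfy (k + 5)·f(k+1) − (k + 6)·f(k) = 1.
d = 1 from the (1,1,0) case.
Match coefficients ⇒ f(k) = k/5.
So s_k = (B(k−1)f/C)·t_k = (k*(k + 6)/5)·t_k = -3*k/(5*k + 25).
Verify: -3/(k**2 + 11*k + 30) matches t_k.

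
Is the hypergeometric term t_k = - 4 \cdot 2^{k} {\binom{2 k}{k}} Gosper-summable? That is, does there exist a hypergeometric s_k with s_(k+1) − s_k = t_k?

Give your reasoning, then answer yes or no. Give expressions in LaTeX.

No — negative degree bound, so no certificate f.

Ratio r(k) = 4*(2*k + 1)/(k + 1).
A = 8*k + 4, B = k + 1, C = 1.
f must satisfy (8*k + 4)·f(k+1) − (k)·f(k) = 1.
deg f ≤ -1 (via 1,1,0).
Bound -1 < 0, so the key equation has no polynomial solution.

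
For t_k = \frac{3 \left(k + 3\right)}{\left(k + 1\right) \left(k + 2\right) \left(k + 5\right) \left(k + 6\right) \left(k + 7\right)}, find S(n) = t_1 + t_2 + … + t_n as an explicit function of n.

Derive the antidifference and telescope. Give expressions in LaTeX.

S(n) = \frac{n \left(n^{2} + 15 n + 68\right)}{84 \left(n^{3} + 15 n^{2} + 68 n + 84\right)}

t_(k+1)/t_k = (k + 1)*(k + 4)*(k + 5)/((k + 3)**2*(k + 8)).
Factor: A=k + 1; B=k + 8; C=k**3 + 10*k**2 + 33*k + 36.
Solve (k + 1)·f(k+1) − (k + 7)·f(k) = k**3 + 10*k**2 + 33*k + 36.
deg f ≤ 6 (via 1,1,3).
Solve for f: f(k) = k*(k + 2)*(k + 3)*(k + 4)*(k**2 + 12*k + 41)/90 (degree 6 ≤ 6).
So s_k = (B(k−1)f/C)·t_k = (k*(k + 2)*(k + 7)*(k**2 + 12*k + 41)/(90*(k + 3)))·t_k = k*(k**2 + 12*k + 41)/(30*(k**3 + 12*k**2 + 41*k + 30)).
Verify: 3*(k + 3)/(k**5 + 21*k**4 + 163*k**3 + 567*k**2 + 844*k + 420) matches t_k.
Telescope: S(n) = s_(n+1) − s_(1) = (n**3 + 15*n**2 + 68*n + 54)/(30*(n**3 + 15*n**2 + 68*n + 84)) − (3/140) = n*(n**2 + 15*n + 68)/(84*(n**3 + 15*n**2 + 68*n + 84)).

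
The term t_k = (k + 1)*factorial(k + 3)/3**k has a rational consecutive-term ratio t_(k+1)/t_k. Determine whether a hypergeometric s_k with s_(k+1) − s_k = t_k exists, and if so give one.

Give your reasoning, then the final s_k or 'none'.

Compute t_(k+1)/t_k: get (k + 2)*(k + 4)/(3*(k + 1)).
Gosper form: A/B · C(k+1)/C(k) with A=k/3 + 4/3, B=1, C=k + 1.
Need (k/3 + 4/3)·f(k+1) − (1)·f(k) = k + 1.
d = 0 from the (1,0,1) case.
A polynomial solution: f(k) = 3.
Get s_k = R·t_k = 3**(1 - k)*factorial(k + 3) with R(k) = B(k−1)f(k)/C(k) = 3/(k + 1).
s_(k+1) − s_k = (k + 1)*factorial(k + 3)/3**k = t_k.

s_k = 3**(1 - k)*factorial(k + 3)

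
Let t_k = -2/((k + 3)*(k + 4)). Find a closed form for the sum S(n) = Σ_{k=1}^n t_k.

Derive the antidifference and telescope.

r(k) = (k + 3)/(k + 5) after simplifying.
A = k + 3, B = k + 5, C = 1.
Solve (k + 3)·f(k+1) − (k + 4)·f(k) = 1.
From deg A=1, deg B=1, deg C=0: d=1.
Match coefficients ⇒ f(k) = k/3.
Then R = B(k−1)f/C = k*(k + 4)/3, so s_k = R(k)·t_k = -2*k/(3*k + 9).
Verify: -2/(k**2 + 7*k + 12) matches t_k.
Σ_(k=1)^n t_k = s_(n+1) − s_(1) = (2*(-n - 1)/(3*(n + 4))) − (-1/6), i.e. -n/(2*n + 8).

S(n) = -n/(2*n + 8)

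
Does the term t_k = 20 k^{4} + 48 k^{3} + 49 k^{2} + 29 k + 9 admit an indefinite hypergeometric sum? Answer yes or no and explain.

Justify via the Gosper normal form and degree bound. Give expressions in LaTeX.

Ratio r(k) = (20*k**4 + 128*k**3 + 313*k**2 + 351*k + 155)/(20*k**4 + 48*k**3 + 49*k**2 + 29*k + 9).
A = 1, B = 1, C = k**4 + 12*k**3/5 + 49*k**2/20 + 29*k/20 + 9/20.
Solve (1)·f(k+1) − (1)·f(k) = k**4 + 12*k**3/5 + 49*k**2/20 + 29*k/20 + 9/20.
d = 5 from the (0,0,4) case.
Coefficient equations give f(k) = k*(4*k**4 + 2*k**3 - k**2 + 2*k + 2)/20.
Get s_k = R·t_k = k*(4*k**4 + 2*k**3 - k**2 + 2*k + 2) with R(k) = B(k−1)f(k)/C(k) = k*(4*k**4 + 2*k**3 - k**2 + 2*k + 2)/(20*k**4 + 48*k**3 + 49*k**2 + 29*k + 9).
Check: Δs_k = 20*k**4 + 48*k**3 + 49*k**2 + 29*k + 9. ✓

Yes. s_k = k \left(4 k^{4} + 2 k^{3} - k^{2} + 2 k + 2\right).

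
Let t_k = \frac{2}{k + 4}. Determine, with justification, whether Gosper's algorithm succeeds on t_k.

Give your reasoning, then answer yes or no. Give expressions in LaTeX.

t_(k+1)/t_k = (k + 4)/(k + 5).
So A=k + 4 and B=k + 5, with C=1.
Need (k + 4)·f(k+1) − (k + 4)·f(k) = 1.
Bound: deg f ≤ 0.
Generic f = c0 gives residual -1; -1 = 0 cannot hold, so t_k is not Gosper-summable.

No — t_k has no hypergeometric antidifference.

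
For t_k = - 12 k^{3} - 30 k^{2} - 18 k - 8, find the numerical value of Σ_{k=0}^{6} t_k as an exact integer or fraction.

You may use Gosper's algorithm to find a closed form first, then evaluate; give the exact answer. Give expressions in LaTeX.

Σ = -8456

Compute t_(k+1)/t_k: get (6*k**3 + 33*k**2 + 57*k + 34)/(6*k**3 + 15*k**2 + 9*k + 4).
A = 1, B = 1, C = k**3 + 5*k**2/2 + 3*k/2 + 2/3.
f must satisfy (1)·f(k+1) − (1)·f(k) = k**3 + 5*k**2/2 + 3*k/2 + 2/3.
d = 4 from the (0,0,3) case.
Solve for f: f(k) = k*(3*k**3 + 4*k**2 - 3*k + 4)/12 (degree 4 ≤ 4).
Certificate R = B(k−1)f/C = k*(3*k**3 + 4*k**2 - 3*k + 4)/(2*(6*k**3 + 15*k**2 + 9*k + 4)) gives s_k = k*(-3*k**3 - 4*k**2 + 3*k - 4).
s_(k+1) − s_k = -12*k**3 - 30*k**2 - 18*k - 8 = t_k.
Telescoping: Σ = s_(7) − s_(0) = -8456 − (0) = -8456.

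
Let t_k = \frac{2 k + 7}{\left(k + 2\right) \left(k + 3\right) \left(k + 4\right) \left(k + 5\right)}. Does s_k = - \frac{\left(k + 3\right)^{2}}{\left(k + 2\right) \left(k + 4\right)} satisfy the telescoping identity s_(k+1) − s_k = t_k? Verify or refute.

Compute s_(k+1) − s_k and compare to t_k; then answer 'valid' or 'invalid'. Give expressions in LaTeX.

Valid — Δs_k = t_k.

s_(k+1) = -(k + 4)**2/((k + 3)*(k + 5))
s_(k+1) − s_k = (2*k + 7)/(k**4 + 14*k**3 + 71*k**2 + 154*k + 120)
(s_(k+1) − s_k) − t_k = 0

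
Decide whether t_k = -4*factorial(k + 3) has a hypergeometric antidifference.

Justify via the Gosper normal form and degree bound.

Compute t_(k+1)/t_k: get k + 4.
Take A(k)=k + 4, B(k)=1, C(k)=1.
Set up (k + 4)·f(k+1) − (1)·f(k) − (1) = 0.
From deg A=1, deg B=0, deg C=0: d=-1.
Negative degree bound (-1): no f exists, t_k not Gosper-summable.

No; the degree bound rules out any f.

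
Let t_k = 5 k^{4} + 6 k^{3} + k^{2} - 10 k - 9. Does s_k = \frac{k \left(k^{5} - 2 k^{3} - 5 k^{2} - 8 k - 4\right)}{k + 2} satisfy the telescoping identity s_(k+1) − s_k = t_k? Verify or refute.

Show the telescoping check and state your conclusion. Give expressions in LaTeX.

Invalid: residual \frac{- 4 k^{5} - 17 k^{4} - 14 k^{3} + 4 k^{2} + 25 k + 18}{k^{2} + 5 k + 6} ≠ 0.

s_(k+1) = -(k + 1)*(8*k - (k + 1)**5 + 2*(k + 1)**3 + 5*(k + 1)**2 + 12)/(k + 3)
s_(k+1) − s_k = (5*k**6 + 27*k**5 + 44*k**4 + 17*k**3 - 49*k**2 - 80*k - 36)/(k**2 + 5*k + 6)
(s_(k+1) − s_k) − t_k = (-4*k**5 - 17*k**4 - 14*k**3 + 4*k**2 + 25*k + 18)/(k**2 + 5*k + 6)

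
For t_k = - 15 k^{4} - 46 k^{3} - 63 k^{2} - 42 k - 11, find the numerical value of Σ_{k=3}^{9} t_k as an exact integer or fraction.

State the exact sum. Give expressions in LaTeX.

Σ = -341957

r(k) = (15*k**4 + 106*k**3 + 291*k**2 + 366*k + 177)/(15*k**4 + 46*k**3 + 63*k**2 + 42*k + 11) after simplifying.
Take A(k)=1, B(k)=1, C(k)=k**4 + 46*k**3/15 + 21*k**2/5 + 14*k/5 + 11/15.
f must satisfy (1)·f(k+1) − (1)·f(k) = k**4 + 46*k**3/15 + 21*k**2/5 + 14*k/5 + 11/15.
deg f ≤ 5 (via 0,0,4).
Match coefficients ⇒ f(k) = k**2*(3*k**3 + 4*k**2 + 3*k + 1)/15.
Get s_k = R·t_k = k**2*(-3*k**3 - 4*k**2 - 3*k - 1) with R(k) = B(k−1)f(k)/C(k) = k**2*(3*k**3 + 4*k**2 + 3*k + 1)/(15*k**4 + 46*k**3 + 63*k**2 + 42*k + 11).
Verify: -15*k**4 - 46*k**3 - 63*k**2 - 42*k - 11 matches t_k.
Telescoping: Σ = s_(10) − s_(3) = -343100 − (-1143) = -341957.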